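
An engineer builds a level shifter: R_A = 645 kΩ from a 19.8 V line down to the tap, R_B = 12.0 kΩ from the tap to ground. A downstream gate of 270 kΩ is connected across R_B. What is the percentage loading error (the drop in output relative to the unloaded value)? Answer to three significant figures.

4.18 %

The divider's output (Thévenin) resistance is R_A‖R_B = 11.78 kΩ.
Fractional drop under load = R_th/(R_th + R_L) = 11.78 / (11.78 + 270) = 0.04181.
So the output falls by 4.18 %.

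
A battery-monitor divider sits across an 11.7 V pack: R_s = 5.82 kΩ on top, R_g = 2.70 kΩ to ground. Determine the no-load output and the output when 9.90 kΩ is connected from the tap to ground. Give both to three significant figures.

Open-circuit: V = 11.7 × 2.70/(5.82 + 2.70) = 3.71 V.
With the load, R_g becomes R_g‖R_L = 2.121 kΩ, so V = 11.7 × 2.121/7.941 = 3.13 V.

Unloaded: 3.71 V; loaded: 3.13 V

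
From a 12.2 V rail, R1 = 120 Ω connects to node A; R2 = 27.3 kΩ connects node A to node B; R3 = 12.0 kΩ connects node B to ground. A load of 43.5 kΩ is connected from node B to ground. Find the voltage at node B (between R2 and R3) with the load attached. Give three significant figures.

V ≈ 3.12 V

At node B, R3 is in parallel with the load: R3‖R_L = 9405 Ω.
Below node A the resistance is R2 + (R3‖R_L) = 36710 Ω, so V_A = 12.2 × 36710/36830 = 12.16 V.
Then V_B = V_A × (R3‖R_L)/(R2 + R3‖R_L) = 12.16 × 9405/36710 = 3.12 V.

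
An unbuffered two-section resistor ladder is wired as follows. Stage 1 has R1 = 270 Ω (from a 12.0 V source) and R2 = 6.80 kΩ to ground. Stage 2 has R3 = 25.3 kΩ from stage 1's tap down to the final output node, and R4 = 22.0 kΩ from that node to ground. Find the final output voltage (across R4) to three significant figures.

V_out ≈ 5.34 V

Stage 2 presents R3+R4 = 47300 Ω as a load on stage 1's tap.
Stage 1's lower leg becomes R2‖(R3+R4) = 5945 Ω, so V_mid = 12.0 × 5945/6215 = 11.48 V.
Stage 2 is itself unloaded: V_out = V_mid × R4/(R3+R4) = 11.48 × 22000/47300 = 5.34 V.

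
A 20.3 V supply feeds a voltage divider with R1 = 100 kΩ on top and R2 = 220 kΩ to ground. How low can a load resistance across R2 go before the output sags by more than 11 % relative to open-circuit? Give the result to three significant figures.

Output resistance R_th = R1‖R2 = (100 × 220)/320.0 = 68.75 kΩ.
The fractional drop is R_th/(R_th + R_L); requiring this ≤ 0.110 gives R_L ≥ R_th(1/0.110 − 1) = 68.75 × 8.091 = 556 kΩ.

R_L(min) ≈ 556 kΩ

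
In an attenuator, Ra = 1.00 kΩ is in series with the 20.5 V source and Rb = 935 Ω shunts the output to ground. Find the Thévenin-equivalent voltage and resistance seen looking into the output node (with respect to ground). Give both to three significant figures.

V_th is the open-circuit tap voltage: 20.5 × 935/(1000 + 935) = 9.91 V.
With the supply zeroed, Ra and Rb appear in parallel from the tap: R_th = Ra‖Rb = (1000 × 935)/1935 = 483 Ω.

V_th = 9.91 V, R_th = 483 Ω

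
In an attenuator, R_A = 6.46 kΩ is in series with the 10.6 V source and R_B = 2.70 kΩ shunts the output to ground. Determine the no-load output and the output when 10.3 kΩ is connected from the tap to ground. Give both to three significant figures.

Open-circuit: V = 10.6 × 2.70/(6.46 + 2.70) = 3.12 V.
With the load, R_B becomes R_B‖R_L = 2.139 kΩ, so V = 10.6 × 2.139/8.599 = 2.64 V.

Unloaded: 3.12 V; loaded: 2.64 V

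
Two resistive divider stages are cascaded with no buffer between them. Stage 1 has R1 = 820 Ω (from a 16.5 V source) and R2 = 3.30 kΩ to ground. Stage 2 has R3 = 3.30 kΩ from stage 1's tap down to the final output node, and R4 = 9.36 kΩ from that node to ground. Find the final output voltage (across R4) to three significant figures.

Stage 2 presents R3+R4 = 12660 Ω as a load on stage 1's tap.
Stage 1's lower leg becomes R2‖(R3+R4) = 2618 Ω, so V_mid = 16.5 × 2618/3438 = 12.56 V.
Stage 2 is itself unloaded: V_out = V_mid × R4/(R3+R4) = 12.56 × 9360/12660 = 9.29 V.

V_out ≈ 9.29 V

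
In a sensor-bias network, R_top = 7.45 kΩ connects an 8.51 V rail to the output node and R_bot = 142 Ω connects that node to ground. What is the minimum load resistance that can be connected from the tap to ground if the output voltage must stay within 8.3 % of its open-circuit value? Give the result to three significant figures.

R_L(min) ≈ 1.54 kΩ

Output resistance R_th = R_top‖R_bot = (7450 × 142)/7592 = 139.3 Ω.
The fractional drop is R_th/(R_th + R_L); requiring this ≤ 0.0830 gives R_L ≥ R_th(1/0.0830 − 1) = 139.3 × 11.05 = 1.54 kΩ.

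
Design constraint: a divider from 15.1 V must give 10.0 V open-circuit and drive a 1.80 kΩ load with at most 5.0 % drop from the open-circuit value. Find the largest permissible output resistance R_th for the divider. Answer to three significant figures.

Loading drop = R_th/(R_th + R_L) ≤ 0.0500, so R_th ≤ R_L · ε/(1−ε) = 1.80 kΩ × 0.0500/0.9500 = 94.7 Ω.

R_th ≤ 94.7 Ω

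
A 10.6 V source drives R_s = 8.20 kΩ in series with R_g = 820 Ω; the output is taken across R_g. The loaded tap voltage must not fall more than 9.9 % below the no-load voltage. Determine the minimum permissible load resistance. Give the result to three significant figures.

R_L(min) ≈ 6.78 kΩ

Output resistance R_th = R_s‖R_g = (8200 × 820)/9020 = 745.5 Ω.
The fractional drop is R_th/(R_th + R_L); requiring this ≤ 0.0990 gives R_L ≥ R_th(1/0.0990 − 1) = 745.5 × 9.101 = 6.78 kΩ.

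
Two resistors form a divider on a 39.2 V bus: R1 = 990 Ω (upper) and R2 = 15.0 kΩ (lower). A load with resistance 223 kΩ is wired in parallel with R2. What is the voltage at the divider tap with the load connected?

V_out ≈ 36.6 V

The load sits in parallel with R2: R2‖R_L = (15000 × 223000) / (15000 + 223000) = 14050 Ω.
V_out = 39.2 × 14050 / (990 + 14050) = 39.2 × 14050/15040 = 36.6 V.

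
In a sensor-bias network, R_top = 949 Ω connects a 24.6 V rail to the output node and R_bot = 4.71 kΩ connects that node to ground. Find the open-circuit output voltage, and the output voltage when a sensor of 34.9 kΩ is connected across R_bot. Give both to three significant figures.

Open-circuit: V = 24.6 × 4710/(949 + 4710) = 20.5 V.
With the load, R_bot becomes R_bot‖R_L = 4150 Ω, so V = 24.6 × 4150/5099 = 20.0 V.

Unloaded: 20.5 V; loaded: 20.0 V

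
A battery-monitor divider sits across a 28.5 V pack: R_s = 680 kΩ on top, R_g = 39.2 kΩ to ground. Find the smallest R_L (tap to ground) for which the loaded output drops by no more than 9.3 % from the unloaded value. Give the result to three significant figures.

Output resistance R_th = R_s‖R_g = (680 × 39.2)/719.2 = 37.06 kΩ.
The fractional drop is R_th/(R_th + R_L); requiring this ≤ 0.0930 gives R_L ≥ R_th(1/0.0930 − 1) = 37.06 × 9.753 = 361 kΩ.

R_L(min) ≈ 361 kΩ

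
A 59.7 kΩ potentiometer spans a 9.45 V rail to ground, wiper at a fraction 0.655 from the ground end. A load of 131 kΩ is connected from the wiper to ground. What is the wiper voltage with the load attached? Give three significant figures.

The wiper splits the pot into (1−α)R = 20.60 kΩ above and αR = 39.10 kΩ below.
Lower section ‖ load = 30.11 kΩ.
V_wiper = 9.45 × 30.11/(20.60 + 30.11) = 5.61 V.

V ≈ 5.61 V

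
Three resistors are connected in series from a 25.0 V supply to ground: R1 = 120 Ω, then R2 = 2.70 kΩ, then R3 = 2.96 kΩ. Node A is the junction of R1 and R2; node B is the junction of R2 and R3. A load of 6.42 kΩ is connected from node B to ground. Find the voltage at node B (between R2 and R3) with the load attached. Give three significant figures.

At node B, R3 is in parallel with the load: R3‖R_L = 2026 Ω.
Below node A the resistance is R2 + (R3‖R_L) = 4726 Ω, so V_A = 25.0 × 4726/4846 = 24.38 V.
Then V_B = V_A × (R3‖R_L)/(R2 + R3‖R_L) = 24.38 × 2026/4726 = 10.5 V.

V ≈ 10.5 V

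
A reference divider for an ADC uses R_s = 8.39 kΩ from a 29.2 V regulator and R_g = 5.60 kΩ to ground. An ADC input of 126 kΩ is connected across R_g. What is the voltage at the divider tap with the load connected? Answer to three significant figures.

The load sits in parallel with R_g: R_g‖R_L = (5.60 × 126) / (5.60 + 126) = 5.362 kΩ.
V_out = 29.2 × 5.362 / (8.39 + 5.362) = 29.2 × 5.362/13.75 = 11.4 V.
(Unloaded it would have been 11.7 V.)

V_out ≈ 11.4 V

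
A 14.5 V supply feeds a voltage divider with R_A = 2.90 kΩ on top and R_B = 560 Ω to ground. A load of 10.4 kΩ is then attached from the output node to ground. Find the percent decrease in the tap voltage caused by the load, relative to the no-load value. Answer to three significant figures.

The divider's output (Thévenin) resistance is R_A‖R_B = 469.4 Ω.
Fractional drop under load = R_th/(R_th + R_L) = 469.4 / (469.4 + 10400) = 0.04318.
So the output falls by 4.32 %.

4.32 %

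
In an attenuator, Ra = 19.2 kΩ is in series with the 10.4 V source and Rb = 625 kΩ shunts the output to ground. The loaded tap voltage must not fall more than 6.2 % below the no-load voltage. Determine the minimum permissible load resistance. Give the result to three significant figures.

Output resistance R_th = Ra‖Rb = (19.2 × 625)/644.2 = 18.63 kΩ.
The fractional drop is R_th/(R_th + R_L); requiring this ≤ 0.0620 gives R_L ≥ R_th(1/0.0620 − 1) = 18.63 × 15.13 = 282 kΩ.

R_L(min) ≈ 282 kΩ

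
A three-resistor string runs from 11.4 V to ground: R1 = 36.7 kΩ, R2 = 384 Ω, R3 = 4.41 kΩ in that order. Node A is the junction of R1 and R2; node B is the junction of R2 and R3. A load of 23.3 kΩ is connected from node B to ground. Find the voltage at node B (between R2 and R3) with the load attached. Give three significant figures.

V ≈ 1.04 V

At node B, R3 is in parallel with the load: R3‖R_L = 3708 Ω.
Below node A the resistance is R2 + (R3‖R_L) = 4092 Ω, so V_A = 11.4 × 4092/40790 = 1.144 V.
Then V_B = V_A × (R3‖R_L)/(R2 + R3‖R_L) = 1.144 × 3708/4092 = 1.04 V.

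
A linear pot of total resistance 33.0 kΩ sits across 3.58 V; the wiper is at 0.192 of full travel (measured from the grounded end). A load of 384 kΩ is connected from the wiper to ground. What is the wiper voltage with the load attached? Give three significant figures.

V ≈ 0.678 V

The wiper splits the pot into (1−α)R = 26.66 kΩ above and αR = 6.336 kΩ below.
Lower section ‖ load = 6.233 kΩ.
V_wiper = 3.58 × 6.233/(26.66 + 6.233) = 0.678 V.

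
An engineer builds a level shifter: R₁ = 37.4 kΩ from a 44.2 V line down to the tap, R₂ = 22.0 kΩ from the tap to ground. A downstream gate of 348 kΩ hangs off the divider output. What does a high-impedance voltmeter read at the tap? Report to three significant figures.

V_out ≈ 15.7 V

The load sits in parallel with R₂: R₂‖R_L = (22.0 × 348) / (22.0 + 348) = 20.69 kΩ.
V_out = 44.2 × 20.69 / (37.4 + 20.69) = 44.2 × 20.69/58.09 = 15.7 V.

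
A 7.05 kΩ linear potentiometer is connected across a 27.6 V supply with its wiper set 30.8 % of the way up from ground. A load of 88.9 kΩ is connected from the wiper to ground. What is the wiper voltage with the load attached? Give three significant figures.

The wiper splits the pot into (1−α)R = 4.879 kΩ above and αR = 2.171 kΩ below.
Lower section ‖ load = 2.120 kΩ.
V_wiper = 27.6 × 2.120/(4.879 + 2.120) = 8.36 V.

V ≈ 8.36 V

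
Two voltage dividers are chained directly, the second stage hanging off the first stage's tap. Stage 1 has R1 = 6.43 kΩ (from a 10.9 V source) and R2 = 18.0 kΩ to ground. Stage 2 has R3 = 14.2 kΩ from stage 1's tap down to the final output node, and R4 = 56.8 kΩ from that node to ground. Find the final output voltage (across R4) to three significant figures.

V_out ≈ 6.02 V

Stage 2 presents R3+R4 = 71.00 kΩ as a load on stage 1's tap.
Stage 1's lower leg becomes R2‖(R3+R4) = 14.36 kΩ, so V_mid = 10.9 × 14.36/20.79 = 7.529 V.
Stage 2 is itself unloaded: V_out = V_mid × R4/(R3+R4) = 7.529 × 56.8/71.00 = 6.02 V.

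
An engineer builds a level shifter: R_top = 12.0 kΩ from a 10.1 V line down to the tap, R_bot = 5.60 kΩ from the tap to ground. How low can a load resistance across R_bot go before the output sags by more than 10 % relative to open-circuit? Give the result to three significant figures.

R_L(min) ≈ 34.4 kΩ

Output resistance R_th = R_top‖R_bot = (12.0 × 5.60)/17.60 = 3.818 kΩ.
The fractional drop is R_th/(R_th + R_L); requiring this ≤ 0.100 gives R_L ≥ R_th(1/0.100 − 1) = 3.818 × 9.000 = 34.4 kΩ.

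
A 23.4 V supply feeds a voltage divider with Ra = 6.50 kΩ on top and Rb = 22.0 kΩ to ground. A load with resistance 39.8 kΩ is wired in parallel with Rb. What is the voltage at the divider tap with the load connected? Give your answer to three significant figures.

The load sits in parallel with Rb: Rb‖R_L = (22.0 × 39.8) / (22.0 + 39.8) = 14.17 kΩ.
V_out = 23.4 × 14.17 / (6.50 + 14.17) = 23.4 × 14.17/20.67 = 16.0 V.
(Unloaded it would have been 18.1 V.)

V_out ≈ 16.0 V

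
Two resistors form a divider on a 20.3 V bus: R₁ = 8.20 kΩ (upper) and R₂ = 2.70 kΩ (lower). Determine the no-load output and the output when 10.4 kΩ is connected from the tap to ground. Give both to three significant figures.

Unloaded: 5.03 V; loaded: 4.21 V

Open-circuit: V = 20.3 × 2.70/(8.20 + 2.70) = 5.03 V.
With the load, R₂ becomes R₂‖R_L = 2.144 kΩ, so V = 20.3 × 2.144/10.34 = 4.21 V.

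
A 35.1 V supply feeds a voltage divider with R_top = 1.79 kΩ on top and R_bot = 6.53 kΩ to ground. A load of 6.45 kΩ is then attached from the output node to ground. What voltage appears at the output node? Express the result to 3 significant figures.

V_out ≈ 22.6 V

The load sits in parallel with R_bot: R_bot‖R_L = (6.53 × 6.45) / (6.53 + 6.45) = 3.245 kΩ.
V_out = 35.1 × 3.245 / (1.79 + 3.245) = 35.1 × 3.245/5.035 = 22.6 V.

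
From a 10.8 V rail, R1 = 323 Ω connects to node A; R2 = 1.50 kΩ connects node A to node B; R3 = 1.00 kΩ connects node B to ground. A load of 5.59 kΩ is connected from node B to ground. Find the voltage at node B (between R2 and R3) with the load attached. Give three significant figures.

At node B, R3 is in parallel with the load: R3‖R_L = 848.3 Ω.
Below node A the resistance is R2 + (R3‖R_L) = 2348 Ω, so V_A = 10.8 × 2348/2671 = 9.494 V.
Then V_B = V_A × (R3‖R_L)/(R2 + R3‖R_L) = 9.494 × 848.3/2348 = 3.43 V.

V ≈ 3.43 V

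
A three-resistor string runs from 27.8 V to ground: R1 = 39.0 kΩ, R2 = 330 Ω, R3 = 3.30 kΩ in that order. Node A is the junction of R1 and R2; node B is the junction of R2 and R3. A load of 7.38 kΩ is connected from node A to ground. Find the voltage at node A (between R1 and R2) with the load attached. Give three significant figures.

V ≈ 1.63 V

Below node A the series string R2+R3 = 3630 Ω sits in parallel with the 7380 Ω load: 2433 Ω.
V_A = 27.8 × 2433/(39000 + 2433) = 1.63 V.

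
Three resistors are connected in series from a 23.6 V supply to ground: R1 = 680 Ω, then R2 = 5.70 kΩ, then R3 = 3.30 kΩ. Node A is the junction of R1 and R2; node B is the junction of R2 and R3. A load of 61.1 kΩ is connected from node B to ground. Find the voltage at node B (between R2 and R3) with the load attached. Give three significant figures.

V ≈ 7.77 V

At node B, R3 is in parallel with the load: R3‖R_L = 3131 Ω.
Below node A the resistance is R2 + (R3‖R_L) = 8831 Ω, so V_A = 23.6 × 8831/9511 = 21.91 V.
Then V_B = V_A × (R3‖R_L)/(R2 + R3‖R_L) = 21.91 × 3131/8831 = 7.77 V.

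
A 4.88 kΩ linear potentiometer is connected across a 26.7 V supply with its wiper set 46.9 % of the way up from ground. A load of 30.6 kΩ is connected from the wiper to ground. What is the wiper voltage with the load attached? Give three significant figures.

V ≈ 12.0 V

The wiper splits the pot into (1−α)R = 2.591 kΩ above and αR = 2.289 kΩ below.
Lower section ‖ load = 2.129 kΩ.
V_wiper = 26.7 × 2.129/(2.591 + 2.129) = 12.0 V.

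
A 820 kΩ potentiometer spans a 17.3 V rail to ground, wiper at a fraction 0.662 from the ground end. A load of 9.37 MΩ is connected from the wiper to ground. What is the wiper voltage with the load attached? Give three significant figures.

V ≈ 11.2 V

The wiper splits the pot into (1−α)R = 277.2 kΩ above and αR = 542.8 kΩ below.
Lower section ‖ load = 513.1 kΩ.
V_wiper = 17.3 × 513.1/(277.2 + 513.1) = 11.2 V.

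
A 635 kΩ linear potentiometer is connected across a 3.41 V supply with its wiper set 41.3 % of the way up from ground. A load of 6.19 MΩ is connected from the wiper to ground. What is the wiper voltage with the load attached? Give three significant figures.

The wiper splits the pot into (1−α)R = 372.7 kΩ above and αR = 262.3 kΩ below.
Lower section ‖ load = 251.6 kΩ.
V_wiper = 3.41 × 251.6/(372.7 + 251.6) = 1.37 V.

V ≈ 1.37 V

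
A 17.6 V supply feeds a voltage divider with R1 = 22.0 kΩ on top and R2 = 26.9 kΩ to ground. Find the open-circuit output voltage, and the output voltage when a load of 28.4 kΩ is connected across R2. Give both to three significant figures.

Unloaded: 9.68 V; loaded: 6.79 V

Open-circuit: V = 17.6 × 26.9/(22.0 + 26.9) = 9.68 V.
With the load, R2 becomes R2‖R_L = 13.81 kΩ, so V = 17.6 × 13.81/35.81 = 6.79 V.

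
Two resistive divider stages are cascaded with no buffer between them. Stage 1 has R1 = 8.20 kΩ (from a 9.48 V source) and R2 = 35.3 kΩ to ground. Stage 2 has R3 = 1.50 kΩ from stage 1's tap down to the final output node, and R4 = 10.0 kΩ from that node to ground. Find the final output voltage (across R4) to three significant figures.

Stage 2 presents R3+R4 = 11.50 kΩ as a load on stage 1's tap.
Stage 1's lower leg becomes R2‖(R3+R4) = 8.674 kΩ, so V_mid = 9.48 × 8.674/16.87 = 4.873 V.
Stage 2 is itself unloaded: V_out = V_mid × R4/(R3+R4) = 4.873 × 10.0/11.50 = 4.24 V.

V_out ≈ 4.24 V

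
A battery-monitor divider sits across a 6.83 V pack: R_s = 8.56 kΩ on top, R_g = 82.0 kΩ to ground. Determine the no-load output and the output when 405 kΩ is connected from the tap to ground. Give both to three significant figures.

Open-circuit: V = 6.83 × 82.0/(8.56 + 82.0) = 6.18 V.
With the load, R_g becomes R_g‖R_L = 68.19 kΩ, so V = 6.83 × 68.19/76.75 = 6.07 V.

Unloaded: 6.18 V; loaded: 6.07 V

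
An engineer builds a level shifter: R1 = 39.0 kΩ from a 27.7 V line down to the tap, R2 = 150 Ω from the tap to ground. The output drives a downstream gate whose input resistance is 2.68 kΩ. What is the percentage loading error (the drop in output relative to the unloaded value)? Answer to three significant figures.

The divider's output (Thévenin) resistance is R1‖R2 = 149.4 Ω.
Fractional drop under load = R_th/(R_th + R_L) = 149.4 / (149.4 + 2680) = 0.05281.
So the output falls by 5.28 %.

5.28 %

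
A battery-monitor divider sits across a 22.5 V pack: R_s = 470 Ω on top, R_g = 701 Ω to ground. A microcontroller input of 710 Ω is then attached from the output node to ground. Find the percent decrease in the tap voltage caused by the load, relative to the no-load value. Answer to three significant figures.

28.4 %

The divider's output (Thévenin) resistance is R_s‖R_g = 281.4 Ω.
Fractional drop under load = R_th/(R_th + R_L) = 281.4 / (281.4 + 710) = 0.2838.
So the output falls by 28.4 %.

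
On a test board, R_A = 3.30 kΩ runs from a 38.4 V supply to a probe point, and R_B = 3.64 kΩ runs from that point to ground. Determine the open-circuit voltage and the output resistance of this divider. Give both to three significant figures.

V_th is the open-circuit tap voltage: 38.4 × 3.64/(3.30 + 3.64) = 20.1 V.
With the supply zeroed, R_A and R_B appear in parallel from the tap: R_th = R_A‖R_B = (3.30 × 3.64)/6.940 = 1.73 kΩ.

V_th = 20.1 V, R_th = 1.73 kΩ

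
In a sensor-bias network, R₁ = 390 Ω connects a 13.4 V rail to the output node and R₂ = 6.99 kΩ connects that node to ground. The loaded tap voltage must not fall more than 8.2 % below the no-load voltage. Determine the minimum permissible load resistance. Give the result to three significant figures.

Output resistance R_th = R₁‖R₂ = (390 × 6990)/7380 = 369.4 Ω.
The fractional drop is R_th/(R_th + R_L); requiring this ≤ 0.0820 gives R_L ≥ R_th(1/0.0820 − 1) = 369.4 × 11.20 = 4.14 kΩ.

R_L(min) ≈ 4.14 kΩ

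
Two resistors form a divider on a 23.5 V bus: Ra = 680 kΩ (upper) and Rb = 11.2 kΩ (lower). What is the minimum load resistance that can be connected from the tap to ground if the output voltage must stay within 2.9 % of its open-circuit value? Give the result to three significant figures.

R_L(min) ≈ 369 kΩ

Output resistance R_th = Ra‖Rb = (680 × 11.2)/691.2 = 11.02 kΩ.
The fractional drop is R_th/(R_th + R_L); requiring this ≤ 0.0290 gives R_L ≥ R_th(1/0.0290 − 1) = 11.02 × 33.48 = 369 kΩ.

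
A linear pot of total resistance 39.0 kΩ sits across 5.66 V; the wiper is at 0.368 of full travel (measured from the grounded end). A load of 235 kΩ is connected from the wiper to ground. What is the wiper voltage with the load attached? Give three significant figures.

V ≈ 2.01 V

The wiper splits the pot into (1−α)R = 24.65 kΩ above and αR = 14.35 kΩ below.
Lower section ‖ load = 13.53 kΩ.
V_wiper = 5.66 × 13.53/(24.65 + 13.53) = 2.01 V.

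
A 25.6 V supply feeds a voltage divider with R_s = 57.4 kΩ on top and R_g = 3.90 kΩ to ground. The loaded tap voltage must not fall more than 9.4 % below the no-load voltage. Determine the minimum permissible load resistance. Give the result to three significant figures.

R_L(min) ≈ 35.2 kΩ

Output resistance R_th = R_s‖R_g = (57.4 × 3.90)/61.30 = 3.652 kΩ.
The fractional drop is R_th/(R_th + R_L); requiring this ≤ 0.0940 gives R_L ≥ R_th(1/0.0940 − 1) = 3.652 × 9.638 = 35.2 kΩ.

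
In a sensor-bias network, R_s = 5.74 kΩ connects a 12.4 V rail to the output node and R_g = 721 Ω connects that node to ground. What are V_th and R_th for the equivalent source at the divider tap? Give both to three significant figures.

V_th is the open-circuit tap voltage: 12.4 × 721/(5740 + 721) = 1.38 V.
With the supply zeroed, R_s and R_g appear in parallel from the tap: R_th = R_s‖R_g = (5740 × 721)/6461 = 641 Ω.

V_th = 1.38 V, R_th = 641 Ω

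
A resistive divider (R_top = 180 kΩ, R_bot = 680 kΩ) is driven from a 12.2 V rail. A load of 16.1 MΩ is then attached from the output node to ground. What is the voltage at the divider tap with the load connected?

V_out ≈ 9.56 V

The load sits in parallel with R_bot: R_bot‖R_L = (680 × 16100) / (680 + 16100) = 652.4 kΩ.
V_out = 12.2 × 652.4 / (180 + 652.4) = 12.2 × 652.4/832.4 = 9.56 V.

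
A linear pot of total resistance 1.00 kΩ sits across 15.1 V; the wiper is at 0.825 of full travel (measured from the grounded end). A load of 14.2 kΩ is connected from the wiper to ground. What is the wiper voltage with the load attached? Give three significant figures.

The wiper splits the pot into (1−α)R = 175.0 Ω above and αR = 825.0 Ω below.
Lower section ‖ load = 779.7 Ω.
V_wiper = 15.1 × 779.7/(175.0 + 779.7) = 12.3 V.

V ≈ 12.3 V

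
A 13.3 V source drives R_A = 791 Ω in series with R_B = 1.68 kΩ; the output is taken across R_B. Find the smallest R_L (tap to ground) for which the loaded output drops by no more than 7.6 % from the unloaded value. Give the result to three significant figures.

R_L(min) ≈ 6.54 kΩ

Output resistance R_th = R_A‖R_B = (791 × 1680)/2471 = 537.8 Ω.
The fractional drop is R_th/(R_th + R_L); requiring this ≤ 0.0760 gives R_L ≥ R_th(1/0.0760 − 1) = 537.8 × 12.16 = 6.54 kΩ.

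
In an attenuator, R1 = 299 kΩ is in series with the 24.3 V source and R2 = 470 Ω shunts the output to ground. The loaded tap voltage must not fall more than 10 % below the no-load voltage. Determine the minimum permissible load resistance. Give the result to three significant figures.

R_L(min) ≈ 4.22 kΩ

Output resistance R_th = R1‖R2 = (299000 × 470)/299500 = 469.3 Ω.
The fractional drop is R_th/(R_th + R_L); requiring this ≤ 0.100 gives R_L ≥ R_th(1/0.100 − 1) = 469.3 × 9.000 = 4.22 kΩ.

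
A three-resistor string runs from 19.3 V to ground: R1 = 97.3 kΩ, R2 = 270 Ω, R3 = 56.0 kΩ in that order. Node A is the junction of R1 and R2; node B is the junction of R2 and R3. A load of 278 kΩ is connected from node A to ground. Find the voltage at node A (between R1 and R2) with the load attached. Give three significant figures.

V ≈ 6.27 V

Below node A the series string R2+R3 = 56270 Ω sits in parallel with the 278000 Ω load: 46800 Ω.
V_A = 19.3 × 46800/(97300 + 46800) = 6.27 V.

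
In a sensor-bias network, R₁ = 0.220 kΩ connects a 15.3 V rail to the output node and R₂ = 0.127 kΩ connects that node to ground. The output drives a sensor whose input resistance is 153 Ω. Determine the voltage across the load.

V_out ≈ 3.67 V

The load sits in parallel with R₂: R₂‖R_L = (127 × 153) / (127 + 153) = 69.40 Ω.
V_out = 15.3 × 69.40 / (220 + 69.40) = 15.3 × 69.40/289.4 = 3.67 V.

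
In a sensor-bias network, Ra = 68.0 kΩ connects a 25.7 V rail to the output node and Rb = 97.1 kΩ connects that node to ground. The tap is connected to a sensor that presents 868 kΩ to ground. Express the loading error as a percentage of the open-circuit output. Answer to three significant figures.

4.40 %

The divider's output (Thévenin) resistance is Ra‖Rb = 39.99 kΩ.
Fractional drop under load = R_th/(R_th + R_L) = 39.99 / (39.99 + 868) = 0.04405.
So the output falls by 4.40 %.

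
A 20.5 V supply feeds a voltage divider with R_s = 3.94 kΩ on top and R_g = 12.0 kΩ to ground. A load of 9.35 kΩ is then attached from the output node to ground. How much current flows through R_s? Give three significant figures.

R_g‖R_L = 5.255 kΩ, so the source sees R_s + R_g‖R_L = 9.195 kΩ.
I = 20.5 V / 9.195 kΩ = 2.23 mA.

I ≈ 2.23 mA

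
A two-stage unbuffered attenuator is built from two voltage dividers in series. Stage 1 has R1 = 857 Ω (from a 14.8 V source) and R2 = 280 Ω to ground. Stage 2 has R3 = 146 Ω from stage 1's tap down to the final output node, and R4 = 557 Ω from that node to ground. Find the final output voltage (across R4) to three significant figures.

V_out ≈ 2.22 V

Stage 2 presents R3+R4 = 703.0 Ω as a load on stage 1's tap.
Stage 1's lower leg becomes R2‖(R3+R4) = 200.2 Ω, so V_mid = 14.8 × 200.2/1057 = 2.803 V.
Stage 2 is itself unloaded: V_out = V_mid × R4/(R3+R4) = 2.803 × 557/703.0 = 2.22 V.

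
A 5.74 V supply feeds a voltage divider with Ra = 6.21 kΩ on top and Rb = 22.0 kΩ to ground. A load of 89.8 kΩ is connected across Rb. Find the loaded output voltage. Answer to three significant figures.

The load sits in parallel with Rb: Rb‖R_L = (22.0 × 89.8) / (22.0 + 89.8) = 17.67 kΩ.
V_out = 5.74 × 17.67 / (6.21 + 17.67) = 5.74 × 17.67/23.88 = 4.25 V.

V_out ≈ 4.25 V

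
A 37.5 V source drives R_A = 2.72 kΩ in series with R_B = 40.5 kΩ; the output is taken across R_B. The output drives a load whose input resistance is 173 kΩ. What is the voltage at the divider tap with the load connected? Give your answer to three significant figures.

The load sits in parallel with R_B: R_B‖R_L = (40.5 × 173) / (40.5 + 173) = 32.82 kΩ.
V_out = 37.5 × 32.82 / (2.72 + 32.82) = 37.5 × 32.82/35.54 = 34.6 V.

V_out ≈ 34.6 V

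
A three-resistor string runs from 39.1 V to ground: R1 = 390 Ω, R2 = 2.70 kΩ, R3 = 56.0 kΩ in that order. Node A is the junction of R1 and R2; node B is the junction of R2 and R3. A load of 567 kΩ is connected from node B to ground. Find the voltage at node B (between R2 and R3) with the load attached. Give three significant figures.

V ≈ 36.9 V

At node B, R3 is in parallel with the load: R3‖R_L = 50970 Ω.
Below node A the resistance is R2 + (R3‖R_L) = 53670 Ω, so V_A = 39.1 × 53670/54060 = 38.82 V.
Then V_B = V_A × (R3‖R_L)/(R2 + R3‖R_L) = 38.82 × 50970/53670 = 36.9 V.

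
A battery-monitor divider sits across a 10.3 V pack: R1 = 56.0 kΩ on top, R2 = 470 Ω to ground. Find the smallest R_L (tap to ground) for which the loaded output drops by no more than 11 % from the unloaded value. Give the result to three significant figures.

R_L(min) ≈ 3.77 kΩ

Output resistance R_th = R1‖R2 = (56000 × 470)/56470 = 466.1 Ω.
The fractional drop is R_th/(R_th + R_L); requiring this ≤ 0.110 gives R_L ≥ R_th(1/0.110 − 1) = 466.1 × 8.091 = 3.77 kΩ.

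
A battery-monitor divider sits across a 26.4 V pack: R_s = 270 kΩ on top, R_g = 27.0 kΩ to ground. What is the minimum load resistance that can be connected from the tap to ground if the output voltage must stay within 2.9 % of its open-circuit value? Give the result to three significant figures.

Output resistance R_th = R_s‖R_g = (270 × 27.0)/297.0 = 24.55 kΩ.
The fractional drop is R_th/(R_th + R_L); requiring this ≤ 0.0290 gives R_L ≥ R_th(1/0.0290 − 1) = 24.55 × 33.48 = 822 kΩ.

R_L(min) ≈ 822 kΩ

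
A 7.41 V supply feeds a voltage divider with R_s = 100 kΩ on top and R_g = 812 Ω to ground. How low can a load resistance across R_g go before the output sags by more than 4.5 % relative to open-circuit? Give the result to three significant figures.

Output resistance R_th = R_s‖R_g = (100000 × 812)/100800 = 805.5 Ω.
The fractional drop is R_th/(R_th + R_L); requiring this ≤ 0.0450 gives R_L ≥ R_th(1/0.0450 − 1) = 805.5 × 21.22 = 17.1 kΩ.

R_L(min) ≈ 17.1 kΩ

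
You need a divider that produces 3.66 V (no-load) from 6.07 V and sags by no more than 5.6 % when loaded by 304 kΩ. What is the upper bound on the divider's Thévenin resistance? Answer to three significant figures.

R_th ≤ 18.0 kΩ

Loading drop = R_th/(R_th + R_L) ≤ 0.0560, so R_th ≤ R_L · ε/(1−ε) = 304 kΩ × 0.0560/0.9440 = 18.0 kΩ.
(Any R1, R2 with R2/(R1+R2) = 0.603 and R1‖R2 ≤ 18.0 kΩ will meet the spec.)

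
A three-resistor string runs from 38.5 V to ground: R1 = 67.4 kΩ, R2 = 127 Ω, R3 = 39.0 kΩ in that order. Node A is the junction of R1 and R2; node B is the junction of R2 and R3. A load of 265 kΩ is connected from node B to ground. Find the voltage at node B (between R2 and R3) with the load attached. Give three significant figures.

V ≈ 12.9 V

At node B, R3 is in parallel with the load: R3‖R_L = 34000 Ω.
Below node A the resistance is R2 + (R3‖R_L) = 34120 Ω, so V_A = 38.5 × 34120/101500 = 12.94 V.
Then V_B = V_A × (R3‖R_L)/(R2 + R3‖R_L) = 12.94 × 34000/34120 = 12.9 V.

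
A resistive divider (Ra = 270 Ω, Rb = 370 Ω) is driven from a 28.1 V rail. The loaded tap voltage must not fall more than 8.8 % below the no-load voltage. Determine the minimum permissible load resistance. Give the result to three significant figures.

Output resistance R_th = Ra‖Rb = (270 × 370)/640.0 = 156.1 Ω.
The fractional drop is R_th/(R_th + R_L); requiring this ≤ 0.0880 gives R_L ≥ R_th(1/0.0880 − 1) = 156.1 × 10.36 = 1.62 kΩ.

R_L(min) ≈ 1.62 kΩ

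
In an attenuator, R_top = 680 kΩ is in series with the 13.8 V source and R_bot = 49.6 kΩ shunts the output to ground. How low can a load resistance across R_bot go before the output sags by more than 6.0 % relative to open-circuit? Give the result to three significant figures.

Output resistance R_th = R_top‖R_bot = (680 × 49.6)/729.6 = 46.23 kΩ.
The fractional drop is R_th/(R_th + R_L); requiring this ≤ 0.0600 gives R_L ≥ R_th(1/0.0600 − 1) = 46.23 × 15.67 = 724 kΩ.

R_L(min) ≈ 724 kΩ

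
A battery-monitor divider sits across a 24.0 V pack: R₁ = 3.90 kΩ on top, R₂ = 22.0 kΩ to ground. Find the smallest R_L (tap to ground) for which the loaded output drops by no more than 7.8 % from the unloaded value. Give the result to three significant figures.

Output resistance R_th = R₁‖R₂ = (3.90 × 22.0)/25.90 = 3.313 kΩ.
The fractional drop is R_th/(R_th + R_L); requiring this ≤ 0.0780 gives R_L ≥ R_th(1/0.0780 − 1) = 3.313 × 11.82 = 39.2 kΩ.

R_L(min) ≈ 39.2 kΩ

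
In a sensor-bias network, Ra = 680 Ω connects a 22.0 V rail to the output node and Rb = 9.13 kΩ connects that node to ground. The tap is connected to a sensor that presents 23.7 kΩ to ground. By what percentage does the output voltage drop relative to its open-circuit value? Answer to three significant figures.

2.60 %

The divider's output (Thévenin) resistance is Ra‖Rb = 632.9 Ω.
Fractional drop under load = R_th/(R_th + R_L) = 632.9 / (632.9 + 23700) = 0.02601.
So the output falls by 2.60 %.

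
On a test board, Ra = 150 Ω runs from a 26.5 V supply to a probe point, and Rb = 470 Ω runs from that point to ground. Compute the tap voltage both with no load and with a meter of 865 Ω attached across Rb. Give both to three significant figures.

Open-circuit: V = 26.5 × 470/(150 + 470) = 20.1 V.
With the load, Rb becomes Rb‖R_L = 304.5 Ω, so V = 26.5 × 304.5/454.5 = 17.8 V.

Unloaded: 20.1 V; loaded: 17.8 V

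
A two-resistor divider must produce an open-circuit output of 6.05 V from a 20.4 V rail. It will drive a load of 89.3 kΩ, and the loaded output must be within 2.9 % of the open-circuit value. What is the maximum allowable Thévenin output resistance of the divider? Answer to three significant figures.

Loading drop = R_th/(R_th + R_L) ≤ 0.0290, so R_th ≤ R_L · ε/(1−ε) = 89.3 kΩ × 0.0290/0.9710 = 2.67 kΩ.

R_th ≤ 2.67 kΩ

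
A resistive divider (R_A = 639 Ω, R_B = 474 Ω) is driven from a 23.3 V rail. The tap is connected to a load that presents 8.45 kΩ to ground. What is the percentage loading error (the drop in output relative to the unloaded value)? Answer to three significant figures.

The divider's output (Thévenin) resistance is R_A‖R_B = 272.1 Ω.
Fractional drop under load = R_th/(R_th + R_L) = 272.1 / (272.1 + 8450) = 0.03120.
So the output falls by 3.12 %.

3.12 %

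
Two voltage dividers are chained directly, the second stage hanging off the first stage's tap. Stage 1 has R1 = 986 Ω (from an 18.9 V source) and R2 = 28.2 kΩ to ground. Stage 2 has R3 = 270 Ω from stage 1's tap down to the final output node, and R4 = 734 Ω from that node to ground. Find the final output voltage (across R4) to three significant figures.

Stage 2 presents R3+R4 = 1004 Ω as a load on stage 1's tap.
Stage 1's lower leg becomes R2‖(R3+R4) = 969.5 Ω, so V_mid = 18.9 × 969.5/1955 = 9.370 V.
Stage 2 is itself unloaded: V_out = V_mid × R4/(R3+R4) = 9.370 × 734/1004 = 6.85 V.

V_out ≈ 6.85 V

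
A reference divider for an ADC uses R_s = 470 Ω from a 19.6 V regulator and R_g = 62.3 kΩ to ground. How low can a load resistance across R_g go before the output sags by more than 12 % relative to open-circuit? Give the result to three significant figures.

Output resistance R_th = R_s‖R_g = (470 × 62300)/62770 = 466.5 Ω.
The fractional drop is R_th/(R_th + R_L); requiring this ≤ 0.120 gives R_L ≥ R_th(1/0.120 − 1) = 466.5 × 7.333 = 3.42 kΩ.

R_L(min) ≈ 3.42 kΩ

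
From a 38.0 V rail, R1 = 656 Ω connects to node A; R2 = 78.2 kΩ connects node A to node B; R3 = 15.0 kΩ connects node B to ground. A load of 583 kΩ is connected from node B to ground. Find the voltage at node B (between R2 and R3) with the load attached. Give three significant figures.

At node B, R3 is in parallel with the load: R3‖R_L = 14620 Ω.
Below node A the resistance is R2 + (R3‖R_L) = 92820 Ω, so V_A = 38.0 × 92820/93480 = 37.73 V.
Then V_B = V_A × (R3‖R_L)/(R2 + R3‖R_L) = 37.73 × 14620/92820 = 5.94 V.

V ≈ 5.94 V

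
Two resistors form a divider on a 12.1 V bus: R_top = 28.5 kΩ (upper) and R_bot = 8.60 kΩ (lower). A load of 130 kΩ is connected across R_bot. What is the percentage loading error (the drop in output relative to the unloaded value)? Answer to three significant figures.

The divider's output (Thévenin) resistance is R_top‖R_bot = 6.606 kΩ.
Fractional drop under load = R_th/(R_th + R_L) = 6.606 / (6.606 + 130) = 0.04836.
So the output falls by 4.84 %.

4.84 %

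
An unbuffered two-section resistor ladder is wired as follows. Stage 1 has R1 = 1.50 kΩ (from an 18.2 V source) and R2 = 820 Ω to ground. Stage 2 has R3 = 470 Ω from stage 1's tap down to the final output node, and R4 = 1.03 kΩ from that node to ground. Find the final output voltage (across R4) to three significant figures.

Stage 2 presents R3+R4 = 1500 Ω as a load on stage 1's tap.
Stage 1's lower leg becomes R2‖(R3+R4) = 530.2 Ω, so V_mid = 18.2 × 530.2/2030 = 4.753 V.
Stage 2 is itself unloaded: V_out = V_mid × R4/(R3+R4) = 4.753 × 1030/1500 = 3.26 V.

V_out ≈ 3.26 V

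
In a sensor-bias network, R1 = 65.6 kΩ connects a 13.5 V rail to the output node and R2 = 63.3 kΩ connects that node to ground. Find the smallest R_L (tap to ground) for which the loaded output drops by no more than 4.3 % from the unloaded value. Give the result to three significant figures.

R_L(min) ≈ 717 kΩ

Output resistance R_th = R1‖R2 = (65.6 × 63.3)/128.9 = 32.21 kΩ.
The fractional drop is R_th/(R_th + R_L); requiring this ≤ 0.0430 gives R_L ≥ R_th(1/0.0430 − 1) = 32.21 × 22.26 = 717 kΩ.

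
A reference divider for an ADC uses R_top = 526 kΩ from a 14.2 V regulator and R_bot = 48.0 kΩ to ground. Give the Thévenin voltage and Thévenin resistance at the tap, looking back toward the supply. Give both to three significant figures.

V_th = 1.19 V, R_th = 44.0 kΩ

V_th is the open-circuit tap voltage: 14.2 × 48.0/(526 + 48.0) = 1.19 V.
With the supply zeroed, R_top and R_bot appear in parallel from the tap: R_th = R_top‖R_bot = (526 × 48.0)/574.0 = 44.0 kΩ.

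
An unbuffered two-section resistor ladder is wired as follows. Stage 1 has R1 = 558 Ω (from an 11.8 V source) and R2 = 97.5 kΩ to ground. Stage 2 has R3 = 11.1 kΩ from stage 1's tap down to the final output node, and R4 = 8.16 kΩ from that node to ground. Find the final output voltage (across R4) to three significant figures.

V_out ≈ 4.83 V

Stage 2 presents R3+R4 = 19260 Ω as a load on stage 1's tap.
Stage 1's lower leg becomes R2‖(R3+R4) = 16080 Ω, so V_mid = 11.8 × 16080/16640 = 11.40 V.
Stage 2 is itself unloaded: V_out = V_mid × R4/(R3+R4) = 11.40 × 8160/19260 = 4.83 V.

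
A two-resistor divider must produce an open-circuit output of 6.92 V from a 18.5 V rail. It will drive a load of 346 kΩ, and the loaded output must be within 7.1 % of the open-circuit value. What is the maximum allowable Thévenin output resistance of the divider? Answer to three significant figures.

Loading drop = R_th/(R_th + R_L) ≤ 0.0710, so R_th ≤ R_L · ε/(1−ε) = 346 kΩ × 0.0710/0.9290 = 26.4 kΩ.
(Any R1, R2 with R2/(R1+R2) = 0.374 and R1‖R2 ≤ 26.4 kΩ will meet the spec.)

R_th ≤ 26.4 kΩ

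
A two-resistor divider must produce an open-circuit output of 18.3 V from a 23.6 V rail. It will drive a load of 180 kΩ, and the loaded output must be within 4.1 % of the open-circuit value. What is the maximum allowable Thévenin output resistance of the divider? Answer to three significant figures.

R_th ≤ 7.70 kΩ

Loading drop = R_th/(R_th + R_L) ≤ 0.0410, so R_th ≤ R_L · ε/(1−ε) = 180 kΩ × 0.0410/0.9590 = 7.70 kΩ.
(Any R1, R2 with R2/(R1+R2) = 0.775 and R1‖R2 ≤ 7.70 kΩ will meet the spec.)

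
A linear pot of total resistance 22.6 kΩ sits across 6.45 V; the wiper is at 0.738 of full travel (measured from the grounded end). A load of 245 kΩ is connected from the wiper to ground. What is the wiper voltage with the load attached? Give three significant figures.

The wiper splits the pot into (1−α)R = 5.921 kΩ above and αR = 16.68 kΩ below.
Lower section ‖ load = 15.62 kΩ.
V_wiper = 6.45 × 15.62/(5.921 + 15.62) = 4.68 V.

V ≈ 4.68 V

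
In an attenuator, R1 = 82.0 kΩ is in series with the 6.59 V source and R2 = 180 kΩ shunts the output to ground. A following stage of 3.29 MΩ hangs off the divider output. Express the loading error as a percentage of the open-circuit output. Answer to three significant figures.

The divider's output (Thévenin) resistance is R1‖R2 = 56.34 kΩ.
Fractional drop under load = R_th/(R_th + R_L) = 56.34 / (56.34 + 3290) = 0.01684.
So the output falls by 1.68 %.

1.68 %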